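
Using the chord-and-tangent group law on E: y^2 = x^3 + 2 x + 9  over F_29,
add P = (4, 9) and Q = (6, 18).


P != Q, so use the chord formula.
s = (y2 - y1) / (x2 - x1) = (9) / (2) mod 29 = 19
x3 = s^2 - x1 - x2 mod 29 = 19^2 - 4 - 6 = 3
y3 = s (x1 - x3) - y1 mod 29 = 19 * (4 - 3) - 9 = 10

P + Q = (3, 10)


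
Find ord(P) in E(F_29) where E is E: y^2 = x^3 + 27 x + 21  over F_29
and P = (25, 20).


Compute successive multiples of P until we hit O:
  1P = (25, 20)
  2P = (2, 5)
  3P = (1, 7)
  4P = (26, 0)
  5P = (1, 22)
  6P = (2, 24)
  7P = (25, 9)
  8P = O

ord(P) = 8


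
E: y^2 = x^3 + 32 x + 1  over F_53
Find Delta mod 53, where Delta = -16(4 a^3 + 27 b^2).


4 a^3 + 27 b^2 = 4*32^3 + 27*1^2 = 131072 + 27 = 131099
Delta = -16 * (131099) = -2097584
Delta mod 53 = 50

Delta = 50 (mod 53)


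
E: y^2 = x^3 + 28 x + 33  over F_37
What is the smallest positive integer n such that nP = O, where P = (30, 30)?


Compute successive multiples of P until we hit O:
  1P = (30, 30)
  2P = (13, 35)
  3P = (1, 5)
  4P = (36, 35)
  5P = (20, 3)
  6P = (25, 2)
  7P = (3, 25)
  8P = (32, 8)
  ... (continuing to 19P)
  19P = O

ord(P) = 19


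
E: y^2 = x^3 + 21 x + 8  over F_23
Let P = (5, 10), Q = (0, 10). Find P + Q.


P != Q, so use the chord formula.
s = (y2 - y1) / (x2 - x1) = (0) / (18) mod 23 = 0
x3 = s^2 - x1 - x2 mod 23 = 0^2 - 5 - 0 = 18
y3 = s (x1 - x3) - y1 mod 23 = 0 * (5 - 18) - 10 = 13

P + Q = (18, 13)


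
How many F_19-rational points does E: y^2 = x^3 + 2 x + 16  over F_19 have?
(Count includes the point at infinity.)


For each x in F_19, count y with y^2 = x^3 + 2 x + 16 mod 19:
  x = 0: RHS = 16, y in [4, 15]  -> 2 point(s)
  x = 1: RHS = 0, y in [0]  -> 1 point(s)
  x = 2: RHS = 9, y in [3, 16]  -> 2 point(s)
  x = 3: RHS = 11, y in [7, 12]  -> 2 point(s)
  x = 6: RHS = 16, y in [4, 15]  -> 2 point(s)
  x = 11: RHS = 1, y in [1, 18]  -> 2 point(s)
  x = 12: RHS = 1, y in [1, 18]  -> 2 point(s)
  x = 13: RHS = 16, y in [4, 15]  -> 2 point(s)
  x = 15: RHS = 1, y in [1, 18]  -> 2 point(s)
  x = 17: RHS = 4, y in [2, 17]  -> 2 point(s)
Affine points: 19. Add the point at infinity: total = 20.

#E(F_19) = 20


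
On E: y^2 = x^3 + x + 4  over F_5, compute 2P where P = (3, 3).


Doubling: s = (3 x1^2 + a) / (2 y1)
s = (3*3^2 + 1) / (2*3) mod 5 = 3
x3 = s^2 - 2 x1 mod 5 = 3^2 - 2*3 = 3
y3 = s (x1 - x3) - y1 mod 5 = 3 * (3 - 3) - 3 = 2

2P = (3, 2)


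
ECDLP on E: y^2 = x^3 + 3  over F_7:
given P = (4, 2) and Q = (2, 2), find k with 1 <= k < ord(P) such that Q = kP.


Enumerate multiples of P until we hit Q = (2, 2):
  1P = (4, 2)
  2P = (3, 3)
  3P = (1, 2)
  4P = (2, 5)
  5P = (5, 3)
  6P = (6, 3)
  7P = (6, 4)
  8P = (5, 4)
  9P = (2, 2)
Match found at i = 9.

k = 9


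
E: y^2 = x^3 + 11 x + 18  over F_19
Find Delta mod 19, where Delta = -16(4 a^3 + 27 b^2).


4 a^3 + 27 b^2 = 4*11^3 + 27*18^2 = 5324 + 8748 = 14072
Delta = -16 * (14072) = -225152
Delta mod 19 = 17

Delta = 17 (mod 19)


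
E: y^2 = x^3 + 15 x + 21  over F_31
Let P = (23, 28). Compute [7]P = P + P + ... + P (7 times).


k = 7 = 111_2 (binary, LSB first: 111)
Double-and-add from P = (23, 28):
  bit 0 = 1: acc = O + (23, 28) = (23, 28)
  bit 1 = 1: acc = (23, 28) + (5, 2) = (7, 2)
  bit 2 = 1: acc = (7, 2) + (8, 8) = (21, 7)

7P = (21, 7)


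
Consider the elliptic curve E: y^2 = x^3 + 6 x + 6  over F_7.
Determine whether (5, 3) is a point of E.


Check whether y^2 = x^3 + 6 x + 6 (mod 7) for (x, y) = (5, 3).
LHS: y^2 = 3^2 mod 7 = 2
RHS: x^3 + 6 x + 6 = 5^3 + 6*5 + 6 mod 7 = 0
LHS != RHS

No, not on the curve


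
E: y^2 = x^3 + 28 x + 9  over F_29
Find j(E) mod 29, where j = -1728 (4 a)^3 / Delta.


Delta = -16(4 a^3 + 27 b^2) mod 29 = 17
-1728 * (4 a)^3 = -1728 * (4*28)^3 mod 29 = 15
j = 15 * 17^(-1) mod 29 = 6

j = 6 (mod 29)


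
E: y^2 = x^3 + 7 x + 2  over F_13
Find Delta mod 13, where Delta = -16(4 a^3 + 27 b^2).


4 a^3 + 27 b^2 = 4*7^3 + 27*2^2 = 1372 + 108 = 1480
Delta = -16 * (1480) = -23680
Delta mod 13 = 6

Delta = 6 (mod 13)


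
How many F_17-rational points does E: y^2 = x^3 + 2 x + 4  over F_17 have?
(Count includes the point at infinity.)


For each x in F_17, count y with y^2 = x^3 + 2 x + 4 mod 17:
  x = 0: RHS = 4, y in [2, 15]  -> 2 point(s)
  x = 2: RHS = 16, y in [4, 13]  -> 2 point(s)
  x = 4: RHS = 8, y in [5, 12]  -> 2 point(s)
  x = 7: RHS = 4, y in [2, 15]  -> 2 point(s)
  x = 10: RHS = 4, y in [2, 15]  -> 2 point(s)
  x = 13: RHS = 0, y in [0]  -> 1 point(s)
  x = 15: RHS = 9, y in [3, 14]  -> 2 point(s)
  x = 16: RHS = 1, y in [1, 16]  -> 2 point(s)
Affine points: 15. Add the point at infinity: total = 16.

#E(F_17) = 16


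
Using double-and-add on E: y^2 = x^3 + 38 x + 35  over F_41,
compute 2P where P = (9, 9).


k = 2 = 10_2 (binary, LSB first: 01)
Double-and-add from P = (9, 9):
  bit 0 = 0: acc unchanged = O
  bit 1 = 1: acc = O + (14, 20) = (14, 20)

2P = (14, 20)


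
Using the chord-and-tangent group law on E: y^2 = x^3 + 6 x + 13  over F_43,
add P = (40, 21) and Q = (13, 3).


P != Q, so use the chord formula.
s = (y2 - y1) / (x2 - x1) = (25) / (16) mod 43 = 15
x3 = s^2 - x1 - x2 mod 43 = 15^2 - 40 - 13 = 0
y3 = s (x1 - x3) - y1 mod 43 = 15 * (40 - 0) - 21 = 20

P + Q = (0, 20)


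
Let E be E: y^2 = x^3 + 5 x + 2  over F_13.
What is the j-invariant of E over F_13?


Delta = -16(4 a^3 + 27 b^2) mod 13 = 9
-1728 * (4 a)^3 = -1728 * (4*5)^3 mod 13 = 5
j = 5 * 9^(-1) mod 13 = 2

j = 2 (mod 13)


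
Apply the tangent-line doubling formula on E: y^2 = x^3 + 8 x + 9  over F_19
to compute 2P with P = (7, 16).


Doubling: s = (3 x1^2 + a) / (2 y1)
s = (3*7^2 + 8) / (2*16) mod 19 = 9
x3 = s^2 - 2 x1 mod 19 = 9^2 - 2*7 = 10
y3 = s (x1 - x3) - y1 mod 19 = 9 * (7 - 10) - 16 = 14

2P = (10, 14)


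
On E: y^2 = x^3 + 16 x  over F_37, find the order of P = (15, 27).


Compute successive multiples of P until we hit O:
  1P = (15, 27)
  2P = (34, 6)
  3P = (13, 0)
  4P = (34, 31)
  5P = (15, 10)
  6P = O

ord(P) = 6


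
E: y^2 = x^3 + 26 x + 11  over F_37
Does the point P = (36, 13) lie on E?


Check whether y^2 = x^3 + 26 x + 11 (mod 37) for (x, y) = (36, 13).
LHS: y^2 = 13^2 mod 37 = 21
RHS: x^3 + 26 x + 11 = 36^3 + 26*36 + 11 mod 37 = 21
LHS = RHS

Yes, on the curve


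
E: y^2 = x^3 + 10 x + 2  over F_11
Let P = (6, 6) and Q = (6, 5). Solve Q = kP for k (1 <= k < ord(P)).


Enumerate multiples of P until we hit Q = (6, 5):
  1P = (6, 6)
  2P = (8, 0)
  3P = (6, 5)
Match found at i = 3.

k = 3


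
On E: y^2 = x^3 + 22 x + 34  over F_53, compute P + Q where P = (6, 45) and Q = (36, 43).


P != Q, so use the chord formula.
s = (y2 - y1) / (x2 - x1) = (51) / (30) mod 53 = 7
x3 = s^2 - x1 - x2 mod 53 = 7^2 - 6 - 36 = 7
y3 = s (x1 - x3) - y1 mod 53 = 7 * (6 - 7) - 45 = 1

P + Q = (7, 1)


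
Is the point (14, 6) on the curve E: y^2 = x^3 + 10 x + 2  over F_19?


Check whether y^2 = x^3 + 10 x + 2 (mod 19) for (x, y) = (14, 6).
LHS: y^2 = 6^2 mod 19 = 17
RHS: x^3 + 10 x + 2 = 14^3 + 10*14 + 2 mod 19 = 17
LHS = RHS

Yes, on the curve


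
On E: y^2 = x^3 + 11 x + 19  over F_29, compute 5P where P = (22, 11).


k = 5 = 101_2 (binary, LSB first: 101)
Double-and-add from P = (22, 11):
  bit 0 = 1: acc = O + (22, 11) = (22, 11)
  bit 1 = 0: acc unchanged = (22, 11)
  bit 2 = 1: acc = (22, 11) + (16, 17) = (21, 17)

5P = (21, 17)


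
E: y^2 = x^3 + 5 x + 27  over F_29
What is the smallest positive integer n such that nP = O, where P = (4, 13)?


Compute successive multiples of P until we hit O:
  1P = (4, 13)
  2P = (27, 26)
  3P = (18, 27)
  4P = (8, 12)
  5P = (8, 17)
  6P = (18, 2)
  7P = (27, 3)
  8P = (4, 16)
  ... (continuing to 9P)
  9P = O

ord(P) = 9


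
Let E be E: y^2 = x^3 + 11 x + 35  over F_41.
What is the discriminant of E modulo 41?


4 a^3 + 27 b^2 = 4*11^3 + 27*35^2 = 5324 + 33075 = 38399
Delta = -16 * (38399) = -614384
Delta mod 41 = 1

Delta = 1 (mod 41)


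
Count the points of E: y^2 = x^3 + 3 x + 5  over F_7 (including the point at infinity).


For each x in F_7, count y with y^2 = x^3 + 3 x + 5 mod 7:
  x = 1: RHS = 2, y in [3, 4]  -> 2 point(s)
  x = 4: RHS = 4, y in [2, 5]  -> 2 point(s)
  x = 6: RHS = 1, y in [1, 6]  -> 2 point(s)
Affine points: 6. Add the point at infinity: total = 7.

#E(F_7) = 7


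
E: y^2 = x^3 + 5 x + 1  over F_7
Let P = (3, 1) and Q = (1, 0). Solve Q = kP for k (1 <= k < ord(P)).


Enumerate multiples of P until we hit Q = (1, 0):
  1P = (3, 1)
  2P = (5, 2)
  3P = (1, 0)
Match found at i = 3.

k = 3


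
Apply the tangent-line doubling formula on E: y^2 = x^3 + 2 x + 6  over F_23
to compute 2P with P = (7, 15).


Doubling: s = (3 x1^2 + a) / (2 y1)
s = (3*7^2 + 2) / (2*15) mod 23 = 18
x3 = s^2 - 2 x1 mod 23 = 18^2 - 2*7 = 11
y3 = s (x1 - x3) - y1 mod 23 = 18 * (7 - 11) - 15 = 5

2P = (11, 5)


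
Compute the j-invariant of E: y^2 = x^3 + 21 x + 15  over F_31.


Delta = -16(4 a^3 + 27 b^2) mod 31 = 1
-1728 * (4 a)^3 = -1728 * (4*21)^3 mod 31 = 27
j = 27 * 1^(-1) mod 31 = 27

j = 27 (mod 31)


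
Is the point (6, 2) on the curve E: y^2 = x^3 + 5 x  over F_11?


Check whether y^2 = x^3 + 5 x + 0 (mod 11) for (x, y) = (6, 2).
LHS: y^2 = 2^2 mod 11 = 4
RHS: x^3 + 5 x + 0 = 6^3 + 5*6 + 0 mod 11 = 4
LHS = RHS

Yes, on the curve


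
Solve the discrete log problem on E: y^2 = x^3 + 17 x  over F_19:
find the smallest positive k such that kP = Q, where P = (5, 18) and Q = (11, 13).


Enumerate multiples of P until we hit Q = (11, 13):
  1P = (5, 18)
  2P = (16, 13)
  3P = (7, 14)
  4P = (11, 13)
Match found at i = 4.

k = 4


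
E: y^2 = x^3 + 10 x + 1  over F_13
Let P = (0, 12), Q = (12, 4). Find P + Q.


P != Q, so use the chord formula.
s = (y2 - y1) / (x2 - x1) = (5) / (12) mod 13 = 8
x3 = s^2 - x1 - x2 mod 13 = 8^2 - 0 - 12 = 0
y3 = s (x1 - x3) - y1 mod 13 = 8 * (0 - 0) - 12 = 1

P + Q = (0, 1)


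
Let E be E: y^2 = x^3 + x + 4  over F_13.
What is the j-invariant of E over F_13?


Delta = -16(4 a^3 + 27 b^2) mod 13 = 5
-1728 * (4 a)^3 = -1728 * (4*1)^3 mod 13 = 12
j = 12 * 5^(-1) mod 13 = 5

j = 5 (mod 13)


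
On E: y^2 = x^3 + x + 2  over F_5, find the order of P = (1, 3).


Compute successive multiples of P until we hit O:
  1P = (1, 3)
  2P = (4, 0)
  3P = (1, 2)
  4P = O

ord(P) = 4


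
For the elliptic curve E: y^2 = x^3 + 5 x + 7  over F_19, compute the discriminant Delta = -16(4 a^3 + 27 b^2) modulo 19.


4 a^3 + 27 b^2 = 4*5^3 + 27*7^2 = 500 + 1323 = 1823
Delta = -16 * (1823) = -29168
Delta mod 19 = 16

Delta = 16 (mod 19)


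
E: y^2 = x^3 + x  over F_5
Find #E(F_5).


For each x in F_5, count y with y^2 = x^3 + 1 x + 0 mod 5:
  x = 0: RHS = 0, y in [0]  -> 1 point(s)
  x = 2: RHS = 0, y in [0]  -> 1 point(s)
  x = 3: RHS = 0, y in [0]  -> 1 point(s)
Affine points: 3. Add the point at infinity: total = 4.

#E(F_5) = 4


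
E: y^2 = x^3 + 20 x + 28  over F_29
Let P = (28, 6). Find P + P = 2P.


Doubling: s = (3 x1^2 + a) / (2 y1)
s = (3*28^2 + 20) / (2*6) mod 29 = 14
x3 = s^2 - 2 x1 mod 29 = 14^2 - 2*28 = 24
y3 = s (x1 - x3) - y1 mod 29 = 14 * (28 - 24) - 6 = 21

2P = (24, 21)


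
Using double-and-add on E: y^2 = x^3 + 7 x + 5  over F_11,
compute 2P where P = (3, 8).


k = 2 = 10_2 (binary, LSB first: 01)
Double-and-add from P = (3, 8):
  bit 0 = 0: acc unchanged = O
  bit 1 = 1: acc = O + (9, 4) = (9, 4)

2P = (9, 4)


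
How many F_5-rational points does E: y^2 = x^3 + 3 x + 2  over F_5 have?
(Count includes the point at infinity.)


For each x in F_5, count y with y^2 = x^3 + 3 x + 2 mod 5:
  x = 1: RHS = 1, y in [1, 4]  -> 2 point(s)
  x = 2: RHS = 1, y in [1, 4]  -> 2 point(s)
Affine points: 4. Add the point at infinity: total = 5.

#E(F_5) = 5


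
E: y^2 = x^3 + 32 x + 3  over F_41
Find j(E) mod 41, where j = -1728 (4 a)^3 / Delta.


Delta = -16(4 a^3 + 27 b^2) mod 41 = 5
-1728 * (4 a)^3 = -1728 * (4*32)^3 mod 41 = 29
j = 29 * 5^(-1) mod 41 = 14

j = 14 (mod 41)


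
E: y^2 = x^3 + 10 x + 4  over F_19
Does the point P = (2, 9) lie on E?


Check whether y^2 = x^3 + 10 x + 4 (mod 19) for (x, y) = (2, 9).
LHS: y^2 = 9^2 mod 19 = 5
RHS: x^3 + 10 x + 4 = 2^3 + 10*2 + 4 mod 19 = 13
LHS != RHS

No, not on the curve


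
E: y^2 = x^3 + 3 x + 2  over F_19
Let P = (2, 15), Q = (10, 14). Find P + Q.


P != Q, so use the chord formula.
s = (y2 - y1) / (x2 - x1) = (18) / (8) mod 19 = 7
x3 = s^2 - x1 - x2 mod 19 = 7^2 - 2 - 10 = 18
y3 = s (x1 - x3) - y1 mod 19 = 7 * (2 - 18) - 15 = 6

P + Q = (18, 6)


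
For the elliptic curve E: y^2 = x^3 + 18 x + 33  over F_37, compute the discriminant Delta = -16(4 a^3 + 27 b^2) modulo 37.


4 a^3 + 27 b^2 = 4*18^3 + 27*33^2 = 23328 + 29403 = 52731
Delta = -16 * (52731) = -843696
Delta mod 37 = 15

Delta = 15 (mod 37)


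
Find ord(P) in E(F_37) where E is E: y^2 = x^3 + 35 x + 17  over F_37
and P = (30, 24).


Compute successive multiples of P until we hit O:
  1P = (30, 24)
  2P = (26, 22)
  3P = (9, 5)
  4P = (1, 4)
  5P = (3, 1)
  6P = (3, 36)
  7P = (1, 33)
  8P = (9, 32)
  ... (continuing to 11P)
  11P = O

ord(P) = 11


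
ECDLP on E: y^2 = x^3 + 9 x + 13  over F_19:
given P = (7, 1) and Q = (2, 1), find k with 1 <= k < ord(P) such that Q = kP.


Enumerate multiples of P until we hit Q = (2, 1):
  1P = (7, 1)
  2P = (9, 14)
  3P = (12, 14)
  4P = (6, 13)
  5P = (17, 5)
  6P = (2, 1)
Match found at i = 6.

k = 6


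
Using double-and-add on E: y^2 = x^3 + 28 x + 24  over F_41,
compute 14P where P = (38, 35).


k = 14 = 1110_2 (binary, LSB first: 0111)
Double-and-add from P = (38, 35):
  bit 0 = 0: acc unchanged = O
  bit 1 = 1: acc = O + (29, 16) = (29, 16)
  bit 2 = 1: acc = (29, 16) + (25, 21) = (27, 2)
  bit 3 = 1: acc = (27, 2) + (34, 31) = (39, 1)

14P = (39, 1)


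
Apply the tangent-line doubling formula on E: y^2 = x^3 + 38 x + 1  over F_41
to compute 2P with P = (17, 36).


Doubling: s = (3 x1^2 + a) / (2 y1)
s = (3*17^2 + 38) / (2*36) mod 41 = 12
x3 = s^2 - 2 x1 mod 41 = 12^2 - 2*17 = 28
y3 = s (x1 - x3) - y1 mod 41 = 12 * (17 - 28) - 36 = 37

2P = (28, 37)


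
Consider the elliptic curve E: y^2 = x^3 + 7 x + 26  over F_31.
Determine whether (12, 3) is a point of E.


Check whether y^2 = x^3 + 7 x + 26 (mod 31) for (x, y) = (12, 3).
LHS: y^2 = 3^2 mod 31 = 9
RHS: x^3 + 7 x + 26 = 12^3 + 7*12 + 26 mod 31 = 9
LHS = RHS

Yes, on the curve


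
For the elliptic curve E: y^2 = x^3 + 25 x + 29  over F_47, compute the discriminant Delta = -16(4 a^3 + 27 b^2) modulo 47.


4 a^3 + 27 b^2 = 4*25^3 + 27*29^2 = 62500 + 22707 = 85207
Delta = -16 * (85207) = -1363312
Delta mod 47 = 17

Delta = 17 (mod 47)


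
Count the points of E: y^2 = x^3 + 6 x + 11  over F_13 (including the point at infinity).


For each x in F_13, count y with y^2 = x^3 + 6 x + 11 mod 13:
  x = 3: RHS = 4, y in [2, 11]  -> 2 point(s)
  x = 5: RHS = 10, y in [6, 7]  -> 2 point(s)
  x = 6: RHS = 3, y in [4, 9]  -> 2 point(s)
  x = 8: RHS = 12, y in [5, 8]  -> 2 point(s)
  x = 9: RHS = 1, y in [1, 12]  -> 2 point(s)
  x = 11: RHS = 4, y in [2, 11]  -> 2 point(s)
  x = 12: RHS = 4, y in [2, 11]  -> 2 point(s)
Affine points: 14. Add the point at infinity: total = 15.

#E(F_13) = 15


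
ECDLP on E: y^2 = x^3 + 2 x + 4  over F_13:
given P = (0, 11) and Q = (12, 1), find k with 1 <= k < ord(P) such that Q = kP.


Enumerate multiples of P until we hit Q = (12, 1):
  1P = (0, 11)
  2P = (10, 7)
  3P = (12, 12)
  4P = (2, 4)
  5P = (7, 7)
  6P = (5, 3)
  7P = (9, 6)
  8P = (8, 5)
  9P = (8, 8)
  10P = (9, 7)
  11P = (5, 10)
  12P = (7, 6)
  13P = (2, 9)
  14P = (12, 1)
Match found at i = 14.

k = 14


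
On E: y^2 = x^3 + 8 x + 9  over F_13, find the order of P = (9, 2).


Compute successive multiples of P until we hit O:
  1P = (9, 2)
  2P = (9, 11)
  3P = O

ord(P) = 3


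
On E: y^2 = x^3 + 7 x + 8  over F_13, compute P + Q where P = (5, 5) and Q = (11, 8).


P != Q, so use the chord formula.
s = (y2 - y1) / (x2 - x1) = (3) / (6) mod 13 = 7
x3 = s^2 - x1 - x2 mod 13 = 7^2 - 5 - 11 = 7
y3 = s (x1 - x3) - y1 mod 13 = 7 * (5 - 7) - 5 = 7

P + Q = (7, 7)


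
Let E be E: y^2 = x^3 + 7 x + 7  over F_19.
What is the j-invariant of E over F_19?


Delta = -16(4 a^3 + 27 b^2) mod 19 = 10
-1728 * (4 a)^3 = -1728 * (4*7)^3 mod 19 = 7
j = 7 * 10^(-1) mod 19 = 14

j = 14 (mod 19)


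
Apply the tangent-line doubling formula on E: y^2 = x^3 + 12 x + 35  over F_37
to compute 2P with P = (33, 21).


Doubling: s = (3 x1^2 + a) / (2 y1)
s = (3*33^2 + 12) / (2*21) mod 37 = 12
x3 = s^2 - 2 x1 mod 37 = 12^2 - 2*33 = 4
y3 = s (x1 - x3) - y1 mod 37 = 12 * (33 - 4) - 21 = 31

2P = (4, 31)


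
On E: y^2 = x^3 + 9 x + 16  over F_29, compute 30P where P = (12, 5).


k = 30 = 11110_2 (binary, LSB first: 01111)
Double-and-add from P = (12, 5):
  bit 0 = 0: acc unchanged = O
  bit 1 = 1: acc = O + (10, 2) = (10, 2)
  bit 2 = 1: acc = (10, 2) + (8, 22) = (24, 22)
  bit 3 = 1: acc = (24, 22) + (0, 4) = (11, 24)
  bit 4 = 1: acc = (11, 24) + (28, 8) = (24, 7)

30P = (24, 7)


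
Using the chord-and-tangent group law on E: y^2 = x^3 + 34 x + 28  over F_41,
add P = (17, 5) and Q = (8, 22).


P != Q, so use the chord formula.
s = (y2 - y1) / (x2 - x1) = (17) / (32) mod 41 = 30
x3 = s^2 - x1 - x2 mod 41 = 30^2 - 17 - 8 = 14
y3 = s (x1 - x3) - y1 mod 41 = 30 * (17 - 14) - 5 = 3

P + Q = (14, 3)


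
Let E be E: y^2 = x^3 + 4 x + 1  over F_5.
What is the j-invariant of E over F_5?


Delta = -16(4 a^3 + 27 b^2) mod 5 = 2
-1728 * (4 a)^3 = -1728 * (4*4)^3 mod 5 = 2
j = 2 * 2^(-1) mod 5 = 1

j = 1 (mod 5)


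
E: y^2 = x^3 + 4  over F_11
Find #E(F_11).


For each x in F_11, count y with y^2 = x^3 + 0 x + 4 mod 11:
  x = 0: RHS = 4, y in [2, 9]  -> 2 point(s)
  x = 1: RHS = 5, y in [4, 7]  -> 2 point(s)
  x = 2: RHS = 1, y in [1, 10]  -> 2 point(s)
  x = 3: RHS = 9, y in [3, 8]  -> 2 point(s)
  x = 6: RHS = 0, y in [0]  -> 1 point(s)
  x = 10: RHS = 3, y in [5, 6]  -> 2 point(s)
Affine points: 11. Add the point at infinity: total = 12.

#E(F_11) = 12


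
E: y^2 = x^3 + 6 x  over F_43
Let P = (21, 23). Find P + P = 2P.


Doubling: s = (3 x1^2 + a) / (2 y1)
s = (3*21^2 + 6) / (2*23) mod 43 = 13
x3 = s^2 - 2 x1 mod 43 = 13^2 - 2*21 = 41
y3 = s (x1 - x3) - y1 mod 43 = 13 * (21 - 41) - 23 = 18

2P = (41, 18)


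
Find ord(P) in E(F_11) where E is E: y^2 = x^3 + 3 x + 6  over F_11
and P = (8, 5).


Compute successive multiples of P until we hit O:
  1P = (8, 5)
  2P = (4, 7)
  3P = (2, 3)
  4P = (6, 3)
  5P = (9, 5)
  6P = (5, 6)
  7P = (3, 8)
  8P = (3, 3)
  ... (continuing to 15P)
  15P = O

ord(P) = 15


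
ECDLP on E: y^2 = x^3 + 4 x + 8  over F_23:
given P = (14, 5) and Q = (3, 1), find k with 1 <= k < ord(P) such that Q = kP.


Enumerate multiples of P until we hit Q = (3, 1):
  1P = (14, 5)
  2P = (11, 7)
  3P = (1, 17)
  4P = (3, 22)
  5P = (12, 17)
  6P = (10, 17)
  7P = (8, 0)
  8P = (10, 6)
  9P = (12, 6)
  10P = (3, 1)
Match found at i = 10.

k = 10


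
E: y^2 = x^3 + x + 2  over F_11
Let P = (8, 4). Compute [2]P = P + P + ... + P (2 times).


k = 2 = 10_2 (binary, LSB first: 01)
Double-and-add from P = (8, 4):
  bit 0 = 0: acc unchanged = O
  bit 1 = 1: acc = O + (10, 0) = (10, 0)

2P = (10, 0)


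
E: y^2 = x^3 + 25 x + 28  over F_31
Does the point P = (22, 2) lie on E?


Check whether y^2 = x^3 + 25 x + 28 (mod 31) for (x, y) = (22, 2).
LHS: y^2 = 2^2 mod 31 = 4
RHS: x^3 + 25 x + 28 = 22^3 + 25*22 + 28 mod 31 = 4
LHS = RHS

Yes, on the curve


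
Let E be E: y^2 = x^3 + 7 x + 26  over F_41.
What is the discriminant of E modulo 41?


4 a^3 + 27 b^2 = 4*7^3 + 27*26^2 = 1372 + 18252 = 19624
Delta = -16 * (19624) = -313984
Delta mod 41 = 35

Delta = 35 (mod 41)


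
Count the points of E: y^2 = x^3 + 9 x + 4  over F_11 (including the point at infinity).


For each x in F_11, count y with y^2 = x^3 + 9 x + 4 mod 11:
  x = 0: RHS = 4, y in [2, 9]  -> 2 point(s)
  x = 1: RHS = 3, y in [5, 6]  -> 2 point(s)
  x = 3: RHS = 3, y in [5, 6]  -> 2 point(s)
  x = 4: RHS = 5, y in [4, 7]  -> 2 point(s)
  x = 5: RHS = 9, y in [3, 8]  -> 2 point(s)
  x = 7: RHS = 3, y in [5, 6]  -> 2 point(s)
  x = 8: RHS = 5, y in [4, 7]  -> 2 point(s)
  x = 9: RHS = 0, y in [0]  -> 1 point(s)
  x = 10: RHS = 5, y in [4, 7]  -> 2 point(s)
Affine points: 17. Add the point at infinity: total = 18.

#E(F_11) = 18


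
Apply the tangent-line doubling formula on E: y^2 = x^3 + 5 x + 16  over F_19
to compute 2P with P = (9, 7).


Doubling: s = (3 x1^2 + a) / (2 y1)
s = (3*9^2 + 5) / (2*7) mod 19 = 15
x3 = s^2 - 2 x1 mod 19 = 15^2 - 2*9 = 17
y3 = s (x1 - x3) - y1 mod 19 = 15 * (9 - 17) - 7 = 6

2P = (17, 6)


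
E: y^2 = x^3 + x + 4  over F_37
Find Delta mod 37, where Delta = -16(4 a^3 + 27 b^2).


4 a^3 + 27 b^2 = 4*1^3 + 27*4^2 = 4 + 432 = 436
Delta = -16 * (436) = -6976
Delta mod 37 = 17

Delta = 17 (mod 37)


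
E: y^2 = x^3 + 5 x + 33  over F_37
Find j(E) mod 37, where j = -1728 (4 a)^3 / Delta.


Delta = -16(4 a^3 + 27 b^2) mod 37 = 36
-1728 * (4 a)^3 = -1728 * (4*5)^3 mod 37 = 14
j = 14 * 36^(-1) mod 37 = 23

j = 23 (mod 37)


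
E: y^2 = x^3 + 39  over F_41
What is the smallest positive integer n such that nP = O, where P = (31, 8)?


Compute successive multiples of P until we hit O:
  1P = (31, 8)
  2P = (0, 30)
  3P = (5, 0)
  4P = (0, 11)
  5P = (31, 33)
  6P = O

ord(P) = 6


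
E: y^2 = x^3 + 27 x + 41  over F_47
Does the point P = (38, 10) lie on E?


Check whether y^2 = x^3 + 27 x + 41 (mod 47) for (x, y) = (38, 10).
LHS: y^2 = 10^2 mod 47 = 6
RHS: x^3 + 27 x + 41 = 38^3 + 27*38 + 41 mod 47 = 9
LHS != RHS

No, not on the curve


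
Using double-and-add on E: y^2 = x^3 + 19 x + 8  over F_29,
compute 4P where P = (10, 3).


k = 4 = 100_2 (binary, LSB first: 001)
Double-and-add from P = (10, 3):
  bit 0 = 0: acc unchanged = O
  bit 1 = 0: acc unchanged = O
  bit 2 = 1: acc = O + (7, 22) = (7, 22)

4P = (7, 22)


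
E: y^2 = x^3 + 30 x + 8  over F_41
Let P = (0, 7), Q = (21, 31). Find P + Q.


P != Q, so use the chord formula.
s = (y2 - y1) / (x2 - x1) = (24) / (21) mod 41 = 7
x3 = s^2 - x1 - x2 mod 41 = 7^2 - 0 - 21 = 28
y3 = s (x1 - x3) - y1 mod 41 = 7 * (0 - 28) - 7 = 2

P + Q = (28, 2)


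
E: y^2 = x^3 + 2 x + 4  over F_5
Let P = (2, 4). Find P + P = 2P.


Doubling: s = (3 x1^2 + a) / (2 y1)
s = (3*2^2 + 2) / (2*4) mod 5 = 3
x3 = s^2 - 2 x1 mod 5 = 3^2 - 2*2 = 0
y3 = s (x1 - x3) - y1 mod 5 = 3 * (2 - 0) - 4 = 2

2P = (0, 2)


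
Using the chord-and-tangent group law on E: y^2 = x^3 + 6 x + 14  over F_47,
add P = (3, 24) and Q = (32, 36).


P != Q, so use the chord formula.
s = (y2 - y1) / (x2 - x1) = (12) / (29) mod 47 = 15
x3 = s^2 - x1 - x2 mod 47 = 15^2 - 3 - 32 = 2
y3 = s (x1 - x3) - y1 mod 47 = 15 * (3 - 2) - 24 = 38

P + Q = (2, 38)


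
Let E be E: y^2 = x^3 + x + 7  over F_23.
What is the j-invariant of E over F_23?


Delta = -16(4 a^3 + 27 b^2) mod 23 = 20
-1728 * (4 a)^3 = -1728 * (4*1)^3 mod 23 = 15
j = 15 * 20^(-1) mod 23 = 18

j = 18 (mod 23)


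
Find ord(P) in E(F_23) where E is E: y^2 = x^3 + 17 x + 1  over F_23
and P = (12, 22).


Compute successive multiples of P until we hit O:
  1P = (12, 22)
  2P = (12, 1)
  3P = O

ord(P) = 3


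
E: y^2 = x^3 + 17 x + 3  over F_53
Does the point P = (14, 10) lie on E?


Check whether y^2 = x^3 + 17 x + 3 (mod 53) for (x, y) = (14, 10).
LHS: y^2 = 10^2 mod 53 = 47
RHS: x^3 + 17 x + 3 = 14^3 + 17*14 + 3 mod 53 = 17
LHS != RHS

No, not on the curve


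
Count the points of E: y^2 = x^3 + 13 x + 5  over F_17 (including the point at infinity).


For each x in F_17, count y with y^2 = x^3 + 13 x + 5 mod 17:
  x = 1: RHS = 2, y in [6, 11]  -> 2 point(s)
  x = 4: RHS = 2, y in [6, 11]  -> 2 point(s)
  x = 5: RHS = 8, y in [5, 12]  -> 2 point(s)
  x = 8: RHS = 9, y in [3, 14]  -> 2 point(s)
  x = 9: RHS = 1, y in [1, 16]  -> 2 point(s)
  x = 10: RHS = 13, y in [8, 9]  -> 2 point(s)
  x = 11: RHS = 0, y in [0]  -> 1 point(s)
  x = 12: RHS = 2, y in [6, 11]  -> 2 point(s)
  x = 13: RHS = 8, y in [5, 12]  -> 2 point(s)
  x = 16: RHS = 8, y in [5, 12]  -> 2 point(s)
Affine points: 19. Add the point at infinity: total = 20.

#E(F_17) = 20


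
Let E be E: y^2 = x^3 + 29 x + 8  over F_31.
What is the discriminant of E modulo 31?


4 a^3 + 27 b^2 = 4*29^3 + 27*8^2 = 97556 + 1728 = 99284
Delta = -16 * (99284) = -1588544
Delta mod 31 = 20

Delta = 20 (mod 31)


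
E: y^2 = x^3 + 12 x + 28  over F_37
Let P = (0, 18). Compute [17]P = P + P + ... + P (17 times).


k = 17 = 10001_2 (binary, LSB first: 10001)
Double-and-add from P = (0, 18):
  bit 0 = 1: acc = O + (0, 18) = (0, 18)
  bit 1 = 0: acc unchanged = (0, 18)
  bit 2 = 0: acc unchanged = (0, 18)
  bit 3 = 0: acc unchanged = (0, 18)
  bit 4 = 1: acc = (0, 18) + (31, 6) = (10, 36)

17P = (10, 36)


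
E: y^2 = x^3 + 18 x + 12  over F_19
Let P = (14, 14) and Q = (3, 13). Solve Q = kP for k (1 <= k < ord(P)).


Enumerate multiples of P until we hit Q = (3, 13):
  1P = (14, 14)
  2P = (7, 14)
  3P = (17, 5)
  4P = (16, 11)
  5P = (15, 16)
  6P = (13, 7)
  7P = (3, 6)
  8P = (3, 13)
Match found at i = 8.

k = 8


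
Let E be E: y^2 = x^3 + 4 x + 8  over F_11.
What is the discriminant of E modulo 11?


4 a^3 + 27 b^2 = 4*4^3 + 27*8^2 = 256 + 1728 = 1984
Delta = -16 * (1984) = -31744
Delta mod 11 = 2

Delta = 2 (mod 11)


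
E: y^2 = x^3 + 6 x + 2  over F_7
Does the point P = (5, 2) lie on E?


Check whether y^2 = x^3 + 6 x + 2 (mod 7) for (x, y) = (5, 2).
LHS: y^2 = 2^2 mod 7 = 4
RHS: x^3 + 6 x + 2 = 5^3 + 6*5 + 2 mod 7 = 3
LHS != RHS

No, not on the curve


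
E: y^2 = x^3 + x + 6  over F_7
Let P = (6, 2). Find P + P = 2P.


Doubling: s = (3 x1^2 + a) / (2 y1)
s = (3*6^2 + 1) / (2*2) mod 7 = 1
x3 = s^2 - 2 x1 mod 7 = 1^2 - 2*6 = 3
y3 = s (x1 - x3) - y1 mod 7 = 1 * (6 - 3) - 2 = 1

2P = (3, 1)


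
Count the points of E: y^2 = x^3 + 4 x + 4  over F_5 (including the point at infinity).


For each x in F_5, count y with y^2 = x^3 + 4 x + 4 mod 5:
  x = 0: RHS = 4, y in [2, 3]  -> 2 point(s)
  x = 1: RHS = 4, y in [2, 3]  -> 2 point(s)
  x = 2: RHS = 0, y in [0]  -> 1 point(s)
  x = 4: RHS = 4, y in [2, 3]  -> 2 point(s)
Affine points: 7. Add the point at infinity: total = 8.

#E(F_5) = 8


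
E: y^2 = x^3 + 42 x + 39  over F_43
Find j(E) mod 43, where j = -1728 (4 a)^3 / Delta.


Delta = -16(4 a^3 + 27 b^2) mod 43 = 32
-1728 * (4 a)^3 = -1728 * (4*42)^3 mod 43 = 39
j = 39 * 32^(-1) mod 43 = 16

j = 16 (mod 43)


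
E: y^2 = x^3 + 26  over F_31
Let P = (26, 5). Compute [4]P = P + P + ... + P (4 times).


k = 4 = 100_2 (binary, LSB first: 001)
Double-and-add from P = (26, 5):
  bit 0 = 0: acc unchanged = O
  bit 1 = 0: acc unchanged = O
  bit 2 = 1: acc = O + (26, 26) = (26, 26)

4P = (26, 26)


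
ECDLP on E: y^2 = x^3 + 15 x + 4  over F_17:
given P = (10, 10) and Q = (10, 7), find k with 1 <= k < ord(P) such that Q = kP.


Enumerate multiples of P until we hit Q = (10, 7):
  1P = (10, 10)
  2P = (6, 2)
  3P = (5, 0)
  4P = (6, 15)
  5P = (10, 7)
Match found at i = 5.

k = 5


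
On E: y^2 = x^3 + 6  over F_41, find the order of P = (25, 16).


Compute successive multiples of P until we hit O:
  1P = (25, 16)
  2P = (34, 14)
  3P = (19, 10)
  4P = (39, 11)
  5P = (38, 15)
  6P = (11, 5)
  7P = (28, 8)
  8P = (27, 3)
  ... (continuing to 21P)
  21P = O

ord(P) = 21


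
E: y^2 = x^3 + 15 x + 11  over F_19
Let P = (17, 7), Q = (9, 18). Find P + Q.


P != Q, so use the chord formula.
s = (y2 - y1) / (x2 - x1) = (11) / (11) mod 19 = 1
x3 = s^2 - x1 - x2 mod 19 = 1^2 - 17 - 9 = 13
y3 = s (x1 - x3) - y1 mod 19 = 1 * (17 - 13) - 7 = 16

P + Q = (13, 16)


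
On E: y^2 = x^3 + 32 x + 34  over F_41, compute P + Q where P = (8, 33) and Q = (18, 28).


P != Q, so use the chord formula.
s = (y2 - y1) / (x2 - x1) = (36) / (10) mod 41 = 20
x3 = s^2 - x1 - x2 mod 41 = 20^2 - 8 - 18 = 5
y3 = s (x1 - x3) - y1 mod 41 = 20 * (8 - 5) - 33 = 27

P + Q = (5, 27)


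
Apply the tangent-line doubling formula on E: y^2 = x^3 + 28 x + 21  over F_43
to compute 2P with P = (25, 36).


Doubling: s = (3 x1^2 + a) / (2 y1)
s = (3*25^2 + 28) / (2*36) mod 43 = 33
x3 = s^2 - 2 x1 mod 43 = 33^2 - 2*25 = 7
y3 = s (x1 - x3) - y1 mod 43 = 33 * (25 - 7) - 36 = 42

2P = (7, 42)


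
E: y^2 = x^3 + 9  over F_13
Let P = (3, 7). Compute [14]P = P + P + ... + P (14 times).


k = 14 = 1110_2 (binary, LSB first: 0111)
Double-and-add from P = (3, 7):
  bit 0 = 0: acc unchanged = O
  bit 1 = 1: acc = O + (8, 1) = (8, 1)
  bit 2 = 1: acc = (8, 1) + (9, 7) = (6, 11)
  bit 3 = 1: acc = (6, 11) + (11, 1) = (0, 3)

14P = (0, 3)


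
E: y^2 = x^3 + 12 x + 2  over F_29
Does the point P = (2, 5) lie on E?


Check whether y^2 = x^3 + 12 x + 2 (mod 29) for (x, y) = (2, 5).
LHS: y^2 = 5^2 mod 29 = 25
RHS: x^3 + 12 x + 2 = 2^3 + 12*2 + 2 mod 29 = 5
LHS != RHS

No, not on the curve


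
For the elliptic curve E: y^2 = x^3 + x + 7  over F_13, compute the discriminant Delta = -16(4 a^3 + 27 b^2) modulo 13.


4 a^3 + 27 b^2 = 4*1^3 + 27*7^2 = 4 + 1323 = 1327
Delta = -16 * (1327) = -21232
Delta mod 13 = 10

Delta = 10 (mod 13)


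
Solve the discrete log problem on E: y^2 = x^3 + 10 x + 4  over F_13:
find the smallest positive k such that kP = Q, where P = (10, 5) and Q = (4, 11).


Enumerate multiples of P until we hit Q = (4, 11):
  1P = (10, 5)
  2P = (5, 7)
  3P = (7, 12)
  4P = (0, 2)
  5P = (4, 2)
  6P = (9, 2)
  7P = (3, 3)
  8P = (3, 10)
  9P = (9, 11)
  10P = (4, 11)
Match found at i = 10.

k = 10


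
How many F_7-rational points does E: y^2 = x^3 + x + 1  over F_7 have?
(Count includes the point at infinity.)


For each x in F_7, count y with y^2 = x^3 + 1 x + 1 mod 7:
  x = 0: RHS = 1, y in [1, 6]  -> 2 point(s)
  x = 2: RHS = 4, y in [2, 5]  -> 2 point(s)
Affine points: 4. Add the point at infinity: total = 5.

#E(F_7) = 5


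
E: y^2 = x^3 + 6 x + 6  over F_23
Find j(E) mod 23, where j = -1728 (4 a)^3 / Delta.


Delta = -16(4 a^3 + 27 b^2) mod 23 = 18
-1728 * (4 a)^3 = -1728 * (4*6)^3 mod 23 = 20
j = 20 * 18^(-1) mod 23 = 19

j = 19 (mod 23)


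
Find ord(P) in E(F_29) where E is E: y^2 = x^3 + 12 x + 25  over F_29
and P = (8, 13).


Compute successive multiples of P until we hit O:
  1P = (8, 13)
  2P = (26, 22)
  3P = (17, 26)
  4P = (0, 5)
  5P = (22, 2)
  6P = (19, 6)
  7P = (6, 20)
  8P = (20, 0)
  ... (continuing to 16P)
  16P = O

ord(P) = 16


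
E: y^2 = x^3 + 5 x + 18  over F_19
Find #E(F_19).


For each x in F_19, count y with y^2 = x^3 + 5 x + 18 mod 19:
  x = 1: RHS = 5, y in [9, 10]  -> 2 point(s)
  x = 2: RHS = 17, y in [6, 13]  -> 2 point(s)
  x = 4: RHS = 7, y in [8, 11]  -> 2 point(s)
  x = 5: RHS = 16, y in [4, 15]  -> 2 point(s)
  x = 6: RHS = 17, y in [6, 13]  -> 2 point(s)
  x = 7: RHS = 16, y in [4, 15]  -> 2 point(s)
  x = 8: RHS = 0, y in [0]  -> 1 point(s)
  x = 10: RHS = 4, y in [2, 17]  -> 2 point(s)
  x = 11: RHS = 17, y in [6, 13]  -> 2 point(s)
  x = 12: RHS = 1, y in [1, 18]  -> 2 point(s)
  x = 13: RHS = 0, y in [0]  -> 1 point(s)
  x = 14: RHS = 1, y in [1, 18]  -> 2 point(s)
  x = 17: RHS = 0, y in [0]  -> 1 point(s)
Affine points: 23. Add the point at infinity: total = 24.

#E(F_19) = 24


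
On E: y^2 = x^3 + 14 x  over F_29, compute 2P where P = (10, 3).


Doubling: s = (3 x1^2 + a) / (2 y1)
s = (3*10^2 + 14) / (2*3) mod 29 = 4
x3 = s^2 - 2 x1 mod 29 = 4^2 - 2*10 = 25
y3 = s (x1 - x3) - y1 mod 29 = 4 * (10 - 25) - 3 = 24

2P = (25, 24)


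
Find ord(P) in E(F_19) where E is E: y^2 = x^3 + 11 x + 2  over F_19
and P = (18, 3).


Compute successive multiples of P until we hit O:
  1P = (18, 3)
  2P = (18, 16)
  3P = O

ord(P) = 3


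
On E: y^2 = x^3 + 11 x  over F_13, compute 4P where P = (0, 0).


k = 4 = 100_2 (binary, LSB first: 001)
Double-and-add from P = (0, 0):
  bit 0 = 0: acc unchanged = O
  bit 1 = 0: acc unchanged = O
  bit 2 = 1: acc = O + O = O

4P = O


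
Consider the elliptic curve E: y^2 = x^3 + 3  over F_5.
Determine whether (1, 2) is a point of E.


Check whether y^2 = x^3 + 0 x + 3 (mod 5) for (x, y) = (1, 2).
LHS: y^2 = 2^2 mod 5 = 4
RHS: x^3 + 0 x + 3 = 1^3 + 0*1 + 3 mod 5 = 4
LHS = RHS

Yes, on the curve


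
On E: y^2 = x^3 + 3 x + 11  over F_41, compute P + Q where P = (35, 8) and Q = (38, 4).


P != Q, so use the chord formula.
s = (y2 - y1) / (x2 - x1) = (37) / (3) mod 41 = 26
x3 = s^2 - x1 - x2 mod 41 = 26^2 - 35 - 38 = 29
y3 = s (x1 - x3) - y1 mod 41 = 26 * (35 - 29) - 8 = 25

P + Q = (29, 25)


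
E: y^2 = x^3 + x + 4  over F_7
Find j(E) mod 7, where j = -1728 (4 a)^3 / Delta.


Delta = -16(4 a^3 + 27 b^2) mod 7 = 3
-1728 * (4 a)^3 = -1728 * (4*1)^3 mod 7 = 1
j = 1 * 3^(-1) mod 7 = 5

j = 5 (mod 7)


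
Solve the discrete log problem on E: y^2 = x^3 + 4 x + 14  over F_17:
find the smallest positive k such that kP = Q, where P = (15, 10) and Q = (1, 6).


Enumerate multiples of P until we hit Q = (1, 6):
  1P = (15, 10)
  2P = (6, 4)
  3P = (4, 3)
  4P = (14, 3)
  5P = (3, 6)
  6P = (1, 6)
Match found at i = 6.

k = 6


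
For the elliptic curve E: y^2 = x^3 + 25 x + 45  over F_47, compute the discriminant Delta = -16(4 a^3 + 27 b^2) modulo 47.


4 a^3 + 27 b^2 = 4*25^3 + 27*45^2 = 62500 + 54675 = 117175
Delta = -16 * (117175) = -1874800
Delta mod 47 = 30

Delta = 30 (mod 47)


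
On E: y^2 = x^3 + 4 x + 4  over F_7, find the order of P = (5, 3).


Compute successive multiples of P until we hit O:
  1P = (5, 3)
  2P = (1, 3)
  3P = (1, 4)
  4P = (5, 4)
  5P = O

ord(P) = 5


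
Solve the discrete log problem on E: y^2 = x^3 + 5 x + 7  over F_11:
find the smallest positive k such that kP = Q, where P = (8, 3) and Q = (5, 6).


Enumerate multiples of P until we hit Q = (5, 6):
  1P = (8, 3)
  2P = (10, 1)
  3P = (5, 5)
  4P = (7, 0)
  5P = (5, 6)
Match found at i = 5.

k = 5


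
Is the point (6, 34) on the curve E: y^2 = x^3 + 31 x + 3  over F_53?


Check whether y^2 = x^3 + 31 x + 3 (mod 53) for (x, y) = (6, 34).
LHS: y^2 = 34^2 mod 53 = 43
RHS: x^3 + 31 x + 3 = 6^3 + 31*6 + 3 mod 53 = 34
LHS != RHS

No, not on the curve


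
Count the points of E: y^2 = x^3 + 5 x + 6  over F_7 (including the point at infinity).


For each x in F_7, count y with y^2 = x^3 + 5 x + 6 mod 7:
  x = 5: RHS = 2, y in [3, 4]  -> 2 point(s)
  x = 6: RHS = 0, y in [0]  -> 1 point(s)
Affine points: 3. Add the point at infinity: total = 4.

#E(F_7) = 4


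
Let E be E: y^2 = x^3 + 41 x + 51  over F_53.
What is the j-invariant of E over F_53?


Delta = -16(4 a^3 + 27 b^2) mod 53 = 2
-1728 * (4 a)^3 = -1728 * (4*41)^3 mod 53 = 28
j = 28 * 2^(-1) mod 53 = 14

j = 14 (mod 53)


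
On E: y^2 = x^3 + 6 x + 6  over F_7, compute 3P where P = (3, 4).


k = 3 = 11_2 (binary, LSB first: 11)
Double-and-add from P = (3, 4):
  bit 0 = 1: acc = O + (3, 4) = (3, 4)
  bit 1 = 1: acc = (3, 4) + (5, 0) = (3, 3)

3P = (3, 3)


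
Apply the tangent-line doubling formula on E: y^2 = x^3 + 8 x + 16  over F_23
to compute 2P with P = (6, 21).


Doubling: s = (3 x1^2 + a) / (2 y1)
s = (3*6^2 + 8) / (2*21) mod 23 = 17
x3 = s^2 - 2 x1 mod 23 = 17^2 - 2*6 = 1
y3 = s (x1 - x3) - y1 mod 23 = 17 * (6 - 1) - 21 = 18

2P = (1, 18)


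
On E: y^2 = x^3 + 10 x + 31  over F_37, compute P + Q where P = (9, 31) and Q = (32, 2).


P != Q, so use the chord formula.
s = (y2 - y1) / (x2 - x1) = (8) / (23) mod 37 = 10
x3 = s^2 - x1 - x2 mod 37 = 10^2 - 9 - 32 = 22
y3 = s (x1 - x3) - y1 mod 37 = 10 * (9 - 22) - 31 = 24

P + Q = (22, 24)


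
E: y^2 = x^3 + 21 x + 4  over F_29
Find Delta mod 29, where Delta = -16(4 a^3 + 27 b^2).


4 a^3 + 27 b^2 = 4*21^3 + 27*4^2 = 37044 + 432 = 37476
Delta = -16 * (37476) = -599616
Delta mod 29 = 17

Delta = 17 (mod 29)


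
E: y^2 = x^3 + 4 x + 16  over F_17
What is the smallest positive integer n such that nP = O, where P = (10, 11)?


Compute successive multiples of P until we hit O:
  1P = (10, 11)
  2P = (6, 1)
  3P = (3, 15)
  4P = (13, 15)
  5P = (9, 13)
  6P = (2, 7)
  7P = (1, 2)
  8P = (7, 9)
  ... (continuing to 24P)
  24P = O

ord(P) = 24


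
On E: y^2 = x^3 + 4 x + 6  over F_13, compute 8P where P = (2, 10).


k = 8 = 1000_2 (binary, LSB first: 0001)
Double-and-add from P = (2, 10):
  bit 0 = 0: acc unchanged = O
  bit 1 = 0: acc unchanged = O
  bit 2 = 0: acc unchanged = O
  bit 3 = 1: acc = O + (8, 2) = (8, 2)

8P = (8, 2)


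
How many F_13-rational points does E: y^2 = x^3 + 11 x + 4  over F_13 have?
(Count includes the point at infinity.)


For each x in F_13, count y with y^2 = x^3 + 11 x + 4 mod 13:
  x = 0: RHS = 4, y in [2, 11]  -> 2 point(s)
  x = 1: RHS = 3, y in [4, 9]  -> 2 point(s)
  x = 3: RHS = 12, y in [5, 8]  -> 2 point(s)
  x = 6: RHS = 0, y in [0]  -> 1 point(s)
  x = 9: RHS = 0, y in [0]  -> 1 point(s)
  x = 10: RHS = 9, y in [3, 10]  -> 2 point(s)
  x = 11: RHS = 0, y in [0]  -> 1 point(s)
Affine points: 11. Add the point at infinity: total = 12.

#E(F_13) = 12


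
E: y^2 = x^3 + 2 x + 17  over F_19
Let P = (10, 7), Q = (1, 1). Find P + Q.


P != Q, so use the chord formula.
s = (y2 - y1) / (x2 - x1) = (13) / (10) mod 19 = 7
x3 = s^2 - x1 - x2 mod 19 = 7^2 - 10 - 1 = 0
y3 = s (x1 - x3) - y1 mod 19 = 7 * (10 - 0) - 7 = 6

P + Q = (0, 6)


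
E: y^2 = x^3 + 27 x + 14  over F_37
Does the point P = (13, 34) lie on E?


Check whether y^2 = x^3 + 27 x + 14 (mod 37) for (x, y) = (13, 34).
LHS: y^2 = 34^2 mod 37 = 9
RHS: x^3 + 27 x + 14 = 13^3 + 27*13 + 14 mod 37 = 9
LHS = RHS

Yes, on the curve


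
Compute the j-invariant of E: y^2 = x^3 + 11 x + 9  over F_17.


Delta = -16(4 a^3 + 27 b^2) mod 17 = 14
-1728 * (4 a)^3 = -1728 * (4*11)^3 mod 17 = 16
j = 16 * 14^(-1) mod 17 = 6

j = 6 (mod 17)


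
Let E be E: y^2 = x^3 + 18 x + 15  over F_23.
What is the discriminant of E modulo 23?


4 a^3 + 27 b^2 = 4*18^3 + 27*15^2 = 23328 + 6075 = 29403
Delta = -16 * (29403) = -470448
Delta mod 23 = 17

Delta = 17 (mod 23)


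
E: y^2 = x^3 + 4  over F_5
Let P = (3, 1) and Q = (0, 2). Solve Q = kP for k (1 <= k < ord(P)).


Enumerate multiples of P until we hit Q = (0, 2):
  1P = (3, 1)
  2P = (0, 2)
Match found at i = 2.

k = 2


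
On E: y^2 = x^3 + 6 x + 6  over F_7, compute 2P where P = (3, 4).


Doubling: s = (3 x1^2 + a) / (2 y1)
s = (3*3^2 + 6) / (2*4) mod 7 = 5
x3 = s^2 - 2 x1 mod 7 = 5^2 - 2*3 = 5
y3 = s (x1 - x3) - y1 mod 7 = 5 * (3 - 5) - 4 = 0

2P = (5, 0)


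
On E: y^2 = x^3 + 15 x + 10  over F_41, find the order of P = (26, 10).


Compute successive multiples of P until we hit O:
  1P = (26, 10)
  2P = (21, 19)
  3P = (12, 14)
  4P = (24, 7)
  5P = (24, 34)
  6P = (12, 27)
  7P = (21, 22)
  8P = (26, 31)
  ... (continuing to 9P)
  9P = O

ord(P) = 9


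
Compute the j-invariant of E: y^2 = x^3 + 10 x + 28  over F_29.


Delta = -16(4 a^3 + 27 b^2) mod 29 = 6
-1728 * (4 a)^3 = -1728 * (4*10)^3 mod 29 = 22
j = 22 * 6^(-1) mod 29 = 23

j = 23 (mod 29)


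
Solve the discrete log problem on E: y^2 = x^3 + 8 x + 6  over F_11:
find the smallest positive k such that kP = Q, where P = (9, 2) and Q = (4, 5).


Enumerate multiples of P until we hit Q = (4, 5):
  1P = (9, 2)
  2P = (7, 8)
  3P = (4, 5)
Match found at i = 3.

k = 3


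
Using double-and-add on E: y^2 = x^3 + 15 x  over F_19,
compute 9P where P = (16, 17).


k = 9 = 1001_2 (binary, LSB first: 1001)
Double-and-add from P = (16, 17):
  bit 0 = 1: acc = O + (16, 17) = (16, 17)
  bit 1 = 0: acc unchanged = (16, 17)
  bit 2 = 0: acc unchanged = (16, 17)
  bit 3 = 1: acc = (16, 17) + (7, 7) = (16, 2)

9P = (16, 2)


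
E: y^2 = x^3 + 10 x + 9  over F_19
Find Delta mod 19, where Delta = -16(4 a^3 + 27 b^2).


4 a^3 + 27 b^2 = 4*10^3 + 27*9^2 = 4000 + 2187 = 6187
Delta = -16 * (6187) = -98992
Delta mod 19 = 17

Delta = 17 (mod 19)


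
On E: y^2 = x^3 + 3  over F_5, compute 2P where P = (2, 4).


Doubling: s = (3 x1^2 + a) / (2 y1)
s = (3*2^2 + 0) / (2*4) mod 5 = 4
x3 = s^2 - 2 x1 mod 5 = 4^2 - 2*2 = 2
y3 = s (x1 - x3) - y1 mod 5 = 4 * (2 - 2) - 4 = 1

2P = (2, 1)
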